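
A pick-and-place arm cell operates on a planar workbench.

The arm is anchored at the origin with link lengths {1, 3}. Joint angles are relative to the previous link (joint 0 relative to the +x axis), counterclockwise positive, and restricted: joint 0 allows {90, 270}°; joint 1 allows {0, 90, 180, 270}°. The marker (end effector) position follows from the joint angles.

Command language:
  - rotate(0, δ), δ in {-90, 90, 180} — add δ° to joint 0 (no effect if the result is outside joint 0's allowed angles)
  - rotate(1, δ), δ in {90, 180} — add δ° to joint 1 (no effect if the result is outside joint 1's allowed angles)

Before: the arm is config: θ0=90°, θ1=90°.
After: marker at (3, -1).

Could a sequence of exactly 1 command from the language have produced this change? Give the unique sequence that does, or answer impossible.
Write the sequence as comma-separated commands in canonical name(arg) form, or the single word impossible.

rotate(0, 180)

initial: config: θ0=90°, θ1=90°
1. rotate(0, 180) → config: θ0=270°, θ1=90°
no other 1-command option fits: unique.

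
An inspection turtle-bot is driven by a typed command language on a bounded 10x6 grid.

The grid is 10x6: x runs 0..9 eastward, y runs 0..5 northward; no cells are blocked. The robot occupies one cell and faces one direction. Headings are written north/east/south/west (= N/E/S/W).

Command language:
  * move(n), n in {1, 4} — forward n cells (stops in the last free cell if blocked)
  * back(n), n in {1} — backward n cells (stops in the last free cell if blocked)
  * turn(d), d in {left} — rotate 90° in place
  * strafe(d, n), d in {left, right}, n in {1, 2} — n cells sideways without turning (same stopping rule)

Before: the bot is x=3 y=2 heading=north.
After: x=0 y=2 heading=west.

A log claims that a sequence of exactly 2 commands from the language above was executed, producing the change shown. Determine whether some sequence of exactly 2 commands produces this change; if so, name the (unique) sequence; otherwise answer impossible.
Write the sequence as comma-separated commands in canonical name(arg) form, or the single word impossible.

turn(left), move(4)

key: cell and facing (now W) both changed — the 2 commands mix motion and turning
begin: x=3 y=2 heading=north
[1] after turn(left): x=3 y=2 heading=west
[2] after move(4): x=0 y=2 heading=west
no rival 2-sequence matches.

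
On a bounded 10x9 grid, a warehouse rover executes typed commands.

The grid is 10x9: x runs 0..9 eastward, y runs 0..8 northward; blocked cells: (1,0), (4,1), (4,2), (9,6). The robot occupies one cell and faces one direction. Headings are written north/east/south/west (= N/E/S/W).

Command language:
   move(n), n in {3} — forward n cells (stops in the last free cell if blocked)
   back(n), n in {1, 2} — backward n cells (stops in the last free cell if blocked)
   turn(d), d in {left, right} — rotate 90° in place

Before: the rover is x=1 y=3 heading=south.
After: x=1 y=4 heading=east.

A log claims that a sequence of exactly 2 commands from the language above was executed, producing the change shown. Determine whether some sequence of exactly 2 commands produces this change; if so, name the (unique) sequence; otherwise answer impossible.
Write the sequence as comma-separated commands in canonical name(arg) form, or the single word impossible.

key: cell and facing (now E) both changed — the 2 commands mix motion and turning
from: x=1 y=3 heading=south
1. back(1) → x=1 y=4 heading=south
2. turn(left) → x=1 y=4 heading=east
no other 2-command option fits: unique.

back(1), turn(left)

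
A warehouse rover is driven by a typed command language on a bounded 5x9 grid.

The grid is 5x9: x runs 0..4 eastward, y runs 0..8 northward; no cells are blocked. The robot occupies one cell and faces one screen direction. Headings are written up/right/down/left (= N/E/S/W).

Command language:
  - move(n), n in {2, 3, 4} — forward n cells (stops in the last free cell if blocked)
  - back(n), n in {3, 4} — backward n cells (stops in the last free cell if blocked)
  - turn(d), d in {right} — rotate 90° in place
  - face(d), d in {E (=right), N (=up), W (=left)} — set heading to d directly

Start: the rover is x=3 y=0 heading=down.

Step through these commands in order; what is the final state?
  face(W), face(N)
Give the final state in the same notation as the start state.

start: x=3 y=0 heading=down
t=1 face(W) ⇒ x=3 y=0 heading=left
t=2 face(N) ⇒ x=3 y=0 heading=up

x=3 y=0 heading=up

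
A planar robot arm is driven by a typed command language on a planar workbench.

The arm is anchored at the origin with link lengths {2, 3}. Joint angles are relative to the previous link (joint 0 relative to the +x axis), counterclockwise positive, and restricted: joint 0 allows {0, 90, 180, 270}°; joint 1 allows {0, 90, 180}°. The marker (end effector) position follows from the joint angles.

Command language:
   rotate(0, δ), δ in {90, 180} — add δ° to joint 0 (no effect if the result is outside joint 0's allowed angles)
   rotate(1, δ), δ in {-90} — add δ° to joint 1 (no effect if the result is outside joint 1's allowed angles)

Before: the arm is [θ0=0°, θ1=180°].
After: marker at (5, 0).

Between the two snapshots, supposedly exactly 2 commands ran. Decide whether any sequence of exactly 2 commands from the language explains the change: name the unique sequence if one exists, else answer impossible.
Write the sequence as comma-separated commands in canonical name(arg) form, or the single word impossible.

rotate(1, -90), rotate(1, -90)

start: [θ0=0°, θ1=180°]
1. rotate(1, -90) → [θ0=0°, θ1=90°]
2. rotate(1, -90) → [θ0=0°, θ1=0°]
no other 2-command option fits: unique.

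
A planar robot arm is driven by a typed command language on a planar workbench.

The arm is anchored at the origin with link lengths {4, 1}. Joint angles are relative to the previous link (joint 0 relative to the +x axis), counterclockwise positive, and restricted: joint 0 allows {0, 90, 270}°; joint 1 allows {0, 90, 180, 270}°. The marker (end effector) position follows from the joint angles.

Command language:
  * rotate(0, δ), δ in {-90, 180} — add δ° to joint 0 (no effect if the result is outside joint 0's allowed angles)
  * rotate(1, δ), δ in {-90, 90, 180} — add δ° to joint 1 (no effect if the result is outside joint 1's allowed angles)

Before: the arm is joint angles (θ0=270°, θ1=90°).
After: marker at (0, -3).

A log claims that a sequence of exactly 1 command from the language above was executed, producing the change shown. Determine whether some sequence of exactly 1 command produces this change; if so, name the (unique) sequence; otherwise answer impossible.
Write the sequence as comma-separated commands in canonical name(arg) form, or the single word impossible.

rotate(1, 90)

t0: joint angles (θ0=270°, θ1=90°)
step 1 (rotate(1, 90)): joint angles (θ0=270°, θ1=180°)
no rival 1-sequence matches.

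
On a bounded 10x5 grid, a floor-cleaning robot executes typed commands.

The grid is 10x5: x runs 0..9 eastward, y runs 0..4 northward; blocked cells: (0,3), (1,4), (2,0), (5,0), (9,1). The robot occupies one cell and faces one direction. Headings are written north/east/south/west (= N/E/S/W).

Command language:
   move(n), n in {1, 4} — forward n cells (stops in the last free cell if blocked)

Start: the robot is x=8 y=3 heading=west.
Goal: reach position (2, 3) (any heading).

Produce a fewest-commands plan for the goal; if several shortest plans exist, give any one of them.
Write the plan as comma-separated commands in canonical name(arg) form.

initial: x=8 y=3 heading=west
step 1 (move(4)): x=4 y=3 heading=west
step 2 (move(1)): x=3 y=3 heading=west
step 3 (move(1)): x=2 y=3 heading=west
no 2-step plan works, so 3 is optimal.

move(4), move(1), move(1)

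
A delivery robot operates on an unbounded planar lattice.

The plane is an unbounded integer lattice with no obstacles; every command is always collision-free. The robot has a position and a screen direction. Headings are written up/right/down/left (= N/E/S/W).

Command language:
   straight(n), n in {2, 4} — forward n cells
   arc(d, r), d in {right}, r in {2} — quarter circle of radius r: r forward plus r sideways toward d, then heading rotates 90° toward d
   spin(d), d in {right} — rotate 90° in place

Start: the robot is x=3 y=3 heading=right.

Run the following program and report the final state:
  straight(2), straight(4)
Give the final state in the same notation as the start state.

from: x=3 y=3 heading=right
[1] after straight(2): x=5 y=3 heading=right
[2] after straight(4): x=9 y=3 heading=right

x=9 y=3 heading=right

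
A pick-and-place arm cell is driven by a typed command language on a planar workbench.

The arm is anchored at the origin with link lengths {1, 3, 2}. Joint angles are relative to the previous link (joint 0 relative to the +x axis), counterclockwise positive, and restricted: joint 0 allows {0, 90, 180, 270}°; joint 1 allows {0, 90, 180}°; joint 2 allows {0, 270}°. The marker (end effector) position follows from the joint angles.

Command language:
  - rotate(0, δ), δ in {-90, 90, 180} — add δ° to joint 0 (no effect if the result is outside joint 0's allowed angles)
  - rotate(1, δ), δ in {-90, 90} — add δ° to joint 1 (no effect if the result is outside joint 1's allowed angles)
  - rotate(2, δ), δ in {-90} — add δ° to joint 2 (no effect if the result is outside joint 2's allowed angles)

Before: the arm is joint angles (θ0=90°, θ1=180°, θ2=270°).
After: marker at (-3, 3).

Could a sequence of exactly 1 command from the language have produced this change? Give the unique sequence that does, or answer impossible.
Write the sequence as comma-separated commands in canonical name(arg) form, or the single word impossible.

initial: joint angles (θ0=90°, θ1=180°, θ2=270°)
step 1 (rotate(1, -90)): joint angles (θ0=90°, θ1=90°, θ2=270°)
no rival 1-sequence matches.

rotate(1, -90)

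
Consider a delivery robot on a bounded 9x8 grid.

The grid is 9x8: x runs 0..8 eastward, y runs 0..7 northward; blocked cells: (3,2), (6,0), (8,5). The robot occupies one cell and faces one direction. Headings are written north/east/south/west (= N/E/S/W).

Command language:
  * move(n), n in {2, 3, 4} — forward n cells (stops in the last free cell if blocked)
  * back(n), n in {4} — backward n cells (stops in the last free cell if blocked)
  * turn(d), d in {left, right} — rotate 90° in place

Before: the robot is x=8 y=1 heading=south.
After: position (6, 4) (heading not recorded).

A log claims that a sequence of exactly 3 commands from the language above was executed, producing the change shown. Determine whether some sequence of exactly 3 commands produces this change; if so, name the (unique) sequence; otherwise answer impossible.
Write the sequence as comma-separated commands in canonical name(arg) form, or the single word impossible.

key: back(4) is stopped early by the blocked cell at (8,5)
begin: x=8 y=1 heading=south
[1] after back(4): x=8 y=4 heading=south
[2] after turn(right): x=8 y=4 heading=west
[3] after move(2): x=6 y=4 heading=west
no other 3-command option fits: unique.

back(4), turn(right), move(2)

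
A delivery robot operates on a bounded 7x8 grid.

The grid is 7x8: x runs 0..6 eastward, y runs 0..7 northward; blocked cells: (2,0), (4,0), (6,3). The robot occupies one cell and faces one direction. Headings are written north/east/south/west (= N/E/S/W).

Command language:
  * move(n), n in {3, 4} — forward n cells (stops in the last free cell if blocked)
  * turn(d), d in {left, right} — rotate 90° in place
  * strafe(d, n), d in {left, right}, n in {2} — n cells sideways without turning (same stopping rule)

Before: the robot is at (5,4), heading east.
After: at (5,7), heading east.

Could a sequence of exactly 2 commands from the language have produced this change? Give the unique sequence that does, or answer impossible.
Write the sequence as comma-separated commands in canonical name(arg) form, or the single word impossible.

strafe(left, 2), strafe(left, 2)

key: still facing E at the end — nothing in the sequence rotates
initial: at (5,4), heading east
[1] after strafe(left, 2): at (5,6), heading east
[2] after strafe(left, 2): at (5,7), heading east
no other 2-command option fits: unique.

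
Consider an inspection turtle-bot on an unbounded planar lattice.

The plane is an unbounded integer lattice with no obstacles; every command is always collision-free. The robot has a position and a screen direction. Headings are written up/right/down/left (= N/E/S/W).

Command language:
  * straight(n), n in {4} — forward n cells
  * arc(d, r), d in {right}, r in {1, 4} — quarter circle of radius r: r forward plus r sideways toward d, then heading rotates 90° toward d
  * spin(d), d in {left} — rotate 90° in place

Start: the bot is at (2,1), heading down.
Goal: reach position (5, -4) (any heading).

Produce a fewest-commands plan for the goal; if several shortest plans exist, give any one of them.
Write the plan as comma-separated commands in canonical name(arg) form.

spin(left), arc(right, 4), arc(right, 1)

from: at (2,1), heading down
[1] after spin(left): at (2,1), heading right
[2] after arc(right, 4): at (6,-3), heading down
[3] after arc(right, 1): at (5,-4), heading left
no 2-step plan works, so 3 is optimal.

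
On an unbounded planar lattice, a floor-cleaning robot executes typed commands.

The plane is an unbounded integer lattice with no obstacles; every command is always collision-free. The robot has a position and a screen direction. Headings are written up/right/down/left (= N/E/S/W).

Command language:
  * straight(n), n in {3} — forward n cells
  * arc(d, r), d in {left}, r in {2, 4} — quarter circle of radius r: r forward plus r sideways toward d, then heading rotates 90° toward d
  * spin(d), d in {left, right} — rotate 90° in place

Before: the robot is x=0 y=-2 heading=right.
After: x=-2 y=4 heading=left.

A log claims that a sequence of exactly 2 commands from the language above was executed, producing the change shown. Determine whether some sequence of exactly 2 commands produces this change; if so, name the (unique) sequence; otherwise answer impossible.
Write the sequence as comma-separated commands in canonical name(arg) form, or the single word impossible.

arc(left, 2), arc(left, 4)

key: order matters: swapping arc(left, 2) and arc(left, 4) lands elsewhere
begin: x=0 y=-2 heading=right
1. arc(left, 2) → x=2 y=0 heading=up
2. arc(left, 4) → x=-2 y=4 heading=left
uniquely the one of 25 2-step routes that fits.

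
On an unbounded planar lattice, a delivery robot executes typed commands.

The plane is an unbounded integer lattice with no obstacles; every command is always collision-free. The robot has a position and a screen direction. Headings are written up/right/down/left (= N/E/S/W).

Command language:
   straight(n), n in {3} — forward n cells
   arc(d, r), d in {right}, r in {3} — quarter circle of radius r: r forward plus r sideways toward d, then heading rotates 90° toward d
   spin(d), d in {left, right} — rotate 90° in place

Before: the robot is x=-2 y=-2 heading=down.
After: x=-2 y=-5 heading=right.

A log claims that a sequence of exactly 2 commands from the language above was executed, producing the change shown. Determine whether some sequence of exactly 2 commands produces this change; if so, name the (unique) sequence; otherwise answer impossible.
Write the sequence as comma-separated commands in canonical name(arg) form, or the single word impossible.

straight(3), spin(left)

key: order matters: swapping straight(3) and spin(left) lands elsewhere
begin: x=-2 y=-2 heading=down
1. straight(3) → x=-2 y=-5 heading=down
2. spin(left) → x=-2 y=-5 heading=right
all 16 alternatives checked — unique.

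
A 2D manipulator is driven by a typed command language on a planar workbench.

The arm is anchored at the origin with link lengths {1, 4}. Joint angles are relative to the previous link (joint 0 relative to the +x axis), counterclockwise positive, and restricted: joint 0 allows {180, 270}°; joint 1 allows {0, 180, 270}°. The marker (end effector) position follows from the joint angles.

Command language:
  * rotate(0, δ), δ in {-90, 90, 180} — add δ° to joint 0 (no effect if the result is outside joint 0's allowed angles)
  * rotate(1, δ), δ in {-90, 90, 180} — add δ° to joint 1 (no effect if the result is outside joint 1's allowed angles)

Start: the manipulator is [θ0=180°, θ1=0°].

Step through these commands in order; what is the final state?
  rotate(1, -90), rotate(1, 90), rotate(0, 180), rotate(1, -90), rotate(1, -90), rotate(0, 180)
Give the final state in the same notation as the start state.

start: [θ0=180°, θ1=0°]
[1] after rotate(1, -90): [θ0=180°, θ1=270°]
[2] after rotate(1, 90): [θ0=180°, θ1=0°]
[3] after rotate(0, 180): [θ0=180°, θ1=0°]
[4] after rotate(1, -90): [θ0=180°, θ1=270°]
[5] after rotate(1, -90): [θ0=180°, θ1=180°]
[6] after rotate(0, 180): [θ0=180°, θ1=180°]

[θ0=180°, θ1=180°]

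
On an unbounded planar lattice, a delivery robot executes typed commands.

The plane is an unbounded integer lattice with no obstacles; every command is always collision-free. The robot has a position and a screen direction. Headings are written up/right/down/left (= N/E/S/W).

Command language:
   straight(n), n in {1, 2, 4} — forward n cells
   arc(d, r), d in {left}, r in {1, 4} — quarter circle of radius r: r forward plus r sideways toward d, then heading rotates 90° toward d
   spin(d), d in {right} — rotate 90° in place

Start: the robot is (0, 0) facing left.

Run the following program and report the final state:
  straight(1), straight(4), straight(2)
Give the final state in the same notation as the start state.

(-7, 0) facing left

start: (0, 0) facing left
1. straight(1) → (-1, 0) facing left
2. straight(4) → (-5, 0) facing left
3. straight(2) → (-7, 0) facing left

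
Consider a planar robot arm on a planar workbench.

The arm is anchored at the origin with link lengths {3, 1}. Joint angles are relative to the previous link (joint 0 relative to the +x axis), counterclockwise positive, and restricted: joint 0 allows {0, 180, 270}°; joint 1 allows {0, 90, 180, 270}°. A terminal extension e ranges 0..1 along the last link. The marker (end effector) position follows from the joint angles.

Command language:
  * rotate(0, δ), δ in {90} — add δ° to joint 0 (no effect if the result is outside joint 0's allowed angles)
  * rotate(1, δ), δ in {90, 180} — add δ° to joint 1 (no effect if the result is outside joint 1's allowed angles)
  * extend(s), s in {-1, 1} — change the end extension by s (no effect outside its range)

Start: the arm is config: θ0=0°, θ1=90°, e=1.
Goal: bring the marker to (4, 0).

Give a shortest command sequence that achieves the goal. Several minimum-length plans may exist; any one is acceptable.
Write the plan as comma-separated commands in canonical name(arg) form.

t0: config: θ0=0°, θ1=90°, e=1
t=1 rotate(1, 90) ⇒ config: θ0=0°, θ1=180°, e=1
t=2 extend(-1) ⇒ config: θ0=0°, θ1=180°, e=0
t=3 rotate(1, 180) ⇒ config: θ0=0°, θ1=0°, e=0
nothing shorter than 3 reaches the goal.

rotate(1, 90), extend(-1), rotate(1, 180)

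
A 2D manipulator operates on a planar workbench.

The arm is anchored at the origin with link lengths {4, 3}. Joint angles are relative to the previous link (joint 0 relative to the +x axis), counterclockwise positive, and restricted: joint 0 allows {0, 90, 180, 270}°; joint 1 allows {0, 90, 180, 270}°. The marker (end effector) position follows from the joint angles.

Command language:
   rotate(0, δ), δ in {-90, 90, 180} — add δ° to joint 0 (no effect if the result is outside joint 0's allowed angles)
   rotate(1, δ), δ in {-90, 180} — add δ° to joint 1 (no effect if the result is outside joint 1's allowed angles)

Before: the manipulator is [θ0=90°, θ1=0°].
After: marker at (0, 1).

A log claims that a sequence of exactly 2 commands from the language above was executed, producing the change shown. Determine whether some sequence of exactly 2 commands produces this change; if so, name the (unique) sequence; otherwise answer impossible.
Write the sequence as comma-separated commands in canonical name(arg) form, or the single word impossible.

t0: [θ0=90°, θ1=0°]
[1] after rotate(1, -90): [θ0=90°, θ1=270°]
[2] after rotate(1, -90): [θ0=90°, θ1=180°]
uniquely the one of 25 2-step routes that fits.

rotate(1, -90), rotate(1, -90)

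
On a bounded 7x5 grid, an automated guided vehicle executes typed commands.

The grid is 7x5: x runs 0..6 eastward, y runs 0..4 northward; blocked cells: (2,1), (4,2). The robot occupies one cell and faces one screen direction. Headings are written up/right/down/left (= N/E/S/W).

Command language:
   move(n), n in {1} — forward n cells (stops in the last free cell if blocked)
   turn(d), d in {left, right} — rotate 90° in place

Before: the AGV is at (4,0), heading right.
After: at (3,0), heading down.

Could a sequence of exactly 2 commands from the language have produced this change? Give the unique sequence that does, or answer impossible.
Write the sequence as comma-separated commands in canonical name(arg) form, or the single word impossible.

every 2-command combo misses the target.

impossible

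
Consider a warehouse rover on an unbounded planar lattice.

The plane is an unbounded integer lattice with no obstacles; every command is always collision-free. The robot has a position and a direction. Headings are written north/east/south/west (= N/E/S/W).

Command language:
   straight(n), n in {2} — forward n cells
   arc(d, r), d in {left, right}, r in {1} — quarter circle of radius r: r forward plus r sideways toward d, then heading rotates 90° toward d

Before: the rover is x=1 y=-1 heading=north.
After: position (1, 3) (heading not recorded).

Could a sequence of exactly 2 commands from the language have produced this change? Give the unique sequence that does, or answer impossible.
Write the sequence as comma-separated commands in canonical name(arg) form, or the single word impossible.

straight(2), straight(2)

start: x=1 y=-1 heading=north
1. straight(2) → x=1 y=1 heading=north
2. straight(2) → x=1 y=3 heading=north
all 9 alternatives checked — unique.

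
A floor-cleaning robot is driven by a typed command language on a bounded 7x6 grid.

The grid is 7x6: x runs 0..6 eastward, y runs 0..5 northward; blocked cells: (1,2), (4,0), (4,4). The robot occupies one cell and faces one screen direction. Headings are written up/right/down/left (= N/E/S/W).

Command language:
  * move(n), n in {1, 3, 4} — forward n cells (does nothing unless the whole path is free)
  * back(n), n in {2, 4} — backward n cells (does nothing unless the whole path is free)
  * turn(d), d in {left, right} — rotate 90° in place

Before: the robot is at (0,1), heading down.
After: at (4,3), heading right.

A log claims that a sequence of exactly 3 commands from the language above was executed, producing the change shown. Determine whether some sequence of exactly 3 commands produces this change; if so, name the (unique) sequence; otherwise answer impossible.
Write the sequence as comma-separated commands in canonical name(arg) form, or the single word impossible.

back(2), turn(left), move(4)

key: position moved to (4,3) AND the heading swung to E — translation plus rotation needed
begin: at (0,1), heading down
[1] after back(2): at (0,3), heading down
[2] after turn(left): at (0,3), heading right
[3] after move(4): at (4,3), heading right
uniquely the one of 343 3-step routes that fits.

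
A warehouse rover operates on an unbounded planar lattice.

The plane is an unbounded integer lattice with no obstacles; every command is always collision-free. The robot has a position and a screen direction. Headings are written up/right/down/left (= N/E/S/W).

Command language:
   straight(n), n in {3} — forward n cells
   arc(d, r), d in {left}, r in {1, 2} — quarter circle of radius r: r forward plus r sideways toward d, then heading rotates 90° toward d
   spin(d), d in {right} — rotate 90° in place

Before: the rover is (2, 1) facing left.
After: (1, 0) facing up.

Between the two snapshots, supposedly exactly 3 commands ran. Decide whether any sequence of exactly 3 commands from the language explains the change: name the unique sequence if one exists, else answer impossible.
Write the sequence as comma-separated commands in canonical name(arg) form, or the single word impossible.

key: cell and facing (now N) both changed — the 3 commands mix motion and turning
initial: (2, 1) facing left
1. arc(left, 1) → (1, 0) facing down
2. spin(right) → (1, 0) facing left
3. spin(right) → (1, 0) facing up
no rival 3-sequence matches.

arc(left, 1), spin(right), spin(right)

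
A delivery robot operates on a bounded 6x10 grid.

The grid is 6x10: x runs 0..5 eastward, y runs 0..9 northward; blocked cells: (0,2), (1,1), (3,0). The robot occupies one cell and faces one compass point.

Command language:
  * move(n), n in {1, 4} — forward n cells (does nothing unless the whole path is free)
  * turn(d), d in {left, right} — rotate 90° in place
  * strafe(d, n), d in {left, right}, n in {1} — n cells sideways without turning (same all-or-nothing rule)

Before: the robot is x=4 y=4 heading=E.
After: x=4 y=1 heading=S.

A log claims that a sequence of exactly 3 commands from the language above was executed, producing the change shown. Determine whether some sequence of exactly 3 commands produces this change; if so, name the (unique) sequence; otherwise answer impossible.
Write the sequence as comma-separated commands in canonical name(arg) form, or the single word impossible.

key: cell and facing (now S) both changed — the 3 commands mix motion and turning
initial: x=4 y=4 heading=E
t=1 strafe(left, 1) ⇒ x=4 y=5 heading=E
t=2 turn(right) ⇒ x=4 y=5 heading=S
t=3 move(4) ⇒ x=4 y=1 heading=S
no rival 3-sequence matches.

strafe(left, 1), turn(right), move(4)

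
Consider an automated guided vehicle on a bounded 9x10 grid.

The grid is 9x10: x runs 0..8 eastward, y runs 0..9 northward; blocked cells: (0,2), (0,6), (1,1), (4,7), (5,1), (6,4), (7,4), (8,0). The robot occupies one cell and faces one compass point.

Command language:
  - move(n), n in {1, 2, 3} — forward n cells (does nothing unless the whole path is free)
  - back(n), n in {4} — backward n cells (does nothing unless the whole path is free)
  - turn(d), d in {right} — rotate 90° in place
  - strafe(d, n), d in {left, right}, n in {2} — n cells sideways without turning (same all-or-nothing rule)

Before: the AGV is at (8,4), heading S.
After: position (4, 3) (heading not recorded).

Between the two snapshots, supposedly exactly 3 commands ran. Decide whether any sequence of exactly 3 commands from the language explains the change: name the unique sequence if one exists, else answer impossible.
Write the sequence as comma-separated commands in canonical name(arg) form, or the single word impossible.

key: order matters: swapping move(1) and strafe(right, 2) lands elsewhere
t0: at (8,4), heading S
step 1 (move(1)): at (8,3), heading S
step 2 (strafe(right, 2)): at (6,3), heading S
step 3 (strafe(right, 2)): at (4,3), heading S
no other 3-command option fits: unique.

move(1), strafe(right, 2), strafe(right, 2)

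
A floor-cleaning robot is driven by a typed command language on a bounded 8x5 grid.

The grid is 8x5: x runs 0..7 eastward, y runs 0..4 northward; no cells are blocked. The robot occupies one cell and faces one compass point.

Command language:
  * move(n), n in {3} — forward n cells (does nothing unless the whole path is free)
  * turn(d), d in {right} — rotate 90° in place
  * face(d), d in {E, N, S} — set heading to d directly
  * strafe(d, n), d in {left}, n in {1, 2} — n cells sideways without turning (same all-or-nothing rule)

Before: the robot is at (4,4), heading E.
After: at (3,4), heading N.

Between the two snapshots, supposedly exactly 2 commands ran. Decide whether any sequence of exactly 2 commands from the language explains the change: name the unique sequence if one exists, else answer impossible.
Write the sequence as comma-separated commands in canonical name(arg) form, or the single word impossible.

face(N), strafe(left, 1)

key: running strafe(left, 1) before face(N) would end elsewhere — order is forced
initial: at (4,4), heading E
step 1 (face(N)): at (4,4), heading N
step 2 (strafe(left, 1)): at (3,4), heading N
uniquely the one of 49 2-step routes that fits.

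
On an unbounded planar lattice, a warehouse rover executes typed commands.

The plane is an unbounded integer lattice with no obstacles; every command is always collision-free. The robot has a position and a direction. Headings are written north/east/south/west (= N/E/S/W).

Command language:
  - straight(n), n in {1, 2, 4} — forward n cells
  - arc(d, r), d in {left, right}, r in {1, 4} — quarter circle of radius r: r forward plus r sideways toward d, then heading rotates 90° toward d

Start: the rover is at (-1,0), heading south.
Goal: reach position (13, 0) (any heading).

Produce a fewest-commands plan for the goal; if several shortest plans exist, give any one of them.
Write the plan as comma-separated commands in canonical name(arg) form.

begin: at (-1,0), heading south
t=1 arc(left, 4) ⇒ at (3,-4), heading east
t=2 straight(4) ⇒ at (7,-4), heading east
t=3 straight(2) ⇒ at (9,-4), heading east
t=4 arc(left, 4) ⇒ at (13,0), heading north
no 3-step plan works, so 4 is optimal.

arc(left, 4), straight(4), straight(2), arc(left, 4)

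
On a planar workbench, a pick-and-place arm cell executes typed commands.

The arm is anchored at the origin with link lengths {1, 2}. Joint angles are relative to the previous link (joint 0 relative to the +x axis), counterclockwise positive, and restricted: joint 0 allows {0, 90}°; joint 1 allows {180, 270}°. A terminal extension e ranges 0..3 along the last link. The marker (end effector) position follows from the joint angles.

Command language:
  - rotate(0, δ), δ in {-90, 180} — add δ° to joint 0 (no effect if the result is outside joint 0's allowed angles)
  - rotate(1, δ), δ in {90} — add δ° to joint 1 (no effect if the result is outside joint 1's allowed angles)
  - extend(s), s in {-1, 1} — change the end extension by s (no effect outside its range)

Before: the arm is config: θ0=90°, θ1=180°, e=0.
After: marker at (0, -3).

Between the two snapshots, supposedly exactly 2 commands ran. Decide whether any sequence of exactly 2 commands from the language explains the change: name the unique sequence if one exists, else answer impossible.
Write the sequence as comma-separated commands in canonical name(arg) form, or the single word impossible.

extend(1), extend(1)

start: config: θ0=90°, θ1=180°, e=0
1. extend(1) → config: θ0=90°, θ1=180°, e=1
2. extend(1) → config: θ0=90°, θ1=180°, e=2
no rival 2-sequence matches.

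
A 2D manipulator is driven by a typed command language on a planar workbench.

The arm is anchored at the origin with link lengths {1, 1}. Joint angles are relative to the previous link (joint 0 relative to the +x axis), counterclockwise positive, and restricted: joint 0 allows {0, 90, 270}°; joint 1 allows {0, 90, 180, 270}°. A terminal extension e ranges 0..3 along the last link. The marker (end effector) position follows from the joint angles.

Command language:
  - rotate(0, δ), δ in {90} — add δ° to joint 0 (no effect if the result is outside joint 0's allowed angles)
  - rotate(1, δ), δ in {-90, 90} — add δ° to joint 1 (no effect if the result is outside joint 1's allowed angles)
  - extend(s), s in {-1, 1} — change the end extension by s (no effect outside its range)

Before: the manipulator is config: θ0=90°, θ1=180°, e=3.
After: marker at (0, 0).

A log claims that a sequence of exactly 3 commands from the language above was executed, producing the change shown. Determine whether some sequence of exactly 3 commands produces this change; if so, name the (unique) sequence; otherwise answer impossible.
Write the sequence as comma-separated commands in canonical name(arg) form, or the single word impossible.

t0: config: θ0=90°, θ1=180°, e=3
t=1 extend(-1) ⇒ config: θ0=90°, θ1=180°, e=2
t=2 extend(-1) ⇒ config: θ0=90°, θ1=180°, e=1
t=3 extend(-1) ⇒ config: θ0=90°, θ1=180°, e=0
uniquely the one of 125 3-step routes that fits.

extend(-1), extend(-1), extend(-1)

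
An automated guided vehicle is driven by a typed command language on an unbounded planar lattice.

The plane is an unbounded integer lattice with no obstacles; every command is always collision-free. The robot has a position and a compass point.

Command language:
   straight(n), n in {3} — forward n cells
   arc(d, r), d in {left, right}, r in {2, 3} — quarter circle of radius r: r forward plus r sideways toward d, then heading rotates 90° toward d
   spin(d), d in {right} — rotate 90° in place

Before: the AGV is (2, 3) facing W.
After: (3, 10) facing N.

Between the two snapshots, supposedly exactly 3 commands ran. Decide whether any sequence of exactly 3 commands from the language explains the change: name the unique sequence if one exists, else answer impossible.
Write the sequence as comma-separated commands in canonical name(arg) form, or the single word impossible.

key: order matters: swapping arc(right, 3) and arc(left, 2) lands elsewhere
begin: (2, 3) facing W
1. arc(right, 3) → (-1, 6) facing N
2. arc(right, 2) → (1, 8) facing E
3. arc(left, 2) → (3, 10) facing N
no rival 3-sequence matches.

arc(right, 3), arc(right, 2), arc(left, 2)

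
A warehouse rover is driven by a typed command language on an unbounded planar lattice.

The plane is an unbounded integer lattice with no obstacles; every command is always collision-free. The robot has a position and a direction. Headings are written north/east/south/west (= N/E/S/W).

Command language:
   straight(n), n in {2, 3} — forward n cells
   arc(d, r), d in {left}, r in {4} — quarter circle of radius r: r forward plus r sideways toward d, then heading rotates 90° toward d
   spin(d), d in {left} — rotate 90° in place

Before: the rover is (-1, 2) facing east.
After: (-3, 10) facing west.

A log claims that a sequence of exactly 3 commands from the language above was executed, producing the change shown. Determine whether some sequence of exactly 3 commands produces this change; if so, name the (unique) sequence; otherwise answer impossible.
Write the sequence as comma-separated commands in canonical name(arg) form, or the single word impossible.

arc(left, 4), arc(left, 4), straight(2)

key: position moved to (-3,10) AND the heading swung to W — translation plus rotation needed
from: (-1, 2) facing east
[1] after arc(left, 4): (3, 6) facing north
[2] after arc(left, 4): (-1, 10) facing west
[3] after straight(2): (-3, 10) facing west
no rival 3-sequence matches.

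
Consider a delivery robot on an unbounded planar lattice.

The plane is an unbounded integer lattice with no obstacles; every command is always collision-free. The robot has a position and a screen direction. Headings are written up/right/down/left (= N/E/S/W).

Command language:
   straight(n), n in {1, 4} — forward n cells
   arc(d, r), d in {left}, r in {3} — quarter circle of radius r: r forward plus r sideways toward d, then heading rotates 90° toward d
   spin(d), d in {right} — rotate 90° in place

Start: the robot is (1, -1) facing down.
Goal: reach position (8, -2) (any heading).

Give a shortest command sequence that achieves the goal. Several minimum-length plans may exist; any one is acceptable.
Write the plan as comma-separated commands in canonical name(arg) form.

straight(1), arc(left, 3), straight(1), arc(left, 3)

start: (1, -1) facing down
step 1 (straight(1)): (1, -2) facing down
step 2 (arc(left, 3)): (4, -5) facing right
step 3 (straight(1)): (5, -5) facing right
step 4 (arc(left, 3)): (8, -2) facing up
minimal: 4 command(s), checked below 4.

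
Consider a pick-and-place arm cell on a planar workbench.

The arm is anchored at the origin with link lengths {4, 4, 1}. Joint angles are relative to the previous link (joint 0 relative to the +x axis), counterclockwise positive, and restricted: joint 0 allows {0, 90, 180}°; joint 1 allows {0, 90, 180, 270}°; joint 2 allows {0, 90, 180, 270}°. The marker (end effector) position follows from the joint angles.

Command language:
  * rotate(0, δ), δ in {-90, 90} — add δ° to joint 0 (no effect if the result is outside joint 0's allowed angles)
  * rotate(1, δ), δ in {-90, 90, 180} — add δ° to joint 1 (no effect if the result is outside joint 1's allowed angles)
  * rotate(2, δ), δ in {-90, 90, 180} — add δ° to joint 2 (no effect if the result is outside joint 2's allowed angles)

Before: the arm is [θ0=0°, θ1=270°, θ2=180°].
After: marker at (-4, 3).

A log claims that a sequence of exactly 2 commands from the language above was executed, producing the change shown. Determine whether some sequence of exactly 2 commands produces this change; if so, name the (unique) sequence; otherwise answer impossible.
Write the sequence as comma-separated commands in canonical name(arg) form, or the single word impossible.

from: [θ0=0°, θ1=270°, θ2=180°]
1. rotate(0, 90) → [θ0=90°, θ1=270°, θ2=180°]
2. rotate(0, 90) → [θ0=180°, θ1=270°, θ2=180°]
no rival 2-sequence matches.

rotate(0, 90), rotate(0, 90)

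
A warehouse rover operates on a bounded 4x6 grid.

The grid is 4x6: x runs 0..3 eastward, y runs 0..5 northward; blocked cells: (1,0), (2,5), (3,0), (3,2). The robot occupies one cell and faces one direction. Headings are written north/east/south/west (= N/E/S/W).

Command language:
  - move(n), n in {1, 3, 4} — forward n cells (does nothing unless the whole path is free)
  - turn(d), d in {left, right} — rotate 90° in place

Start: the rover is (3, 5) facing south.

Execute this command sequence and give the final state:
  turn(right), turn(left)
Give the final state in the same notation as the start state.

initial: (3, 5) facing south
[1] after turn(right): (3, 5) facing west
[2] after turn(left): (3, 5) facing south

(3, 5) facing south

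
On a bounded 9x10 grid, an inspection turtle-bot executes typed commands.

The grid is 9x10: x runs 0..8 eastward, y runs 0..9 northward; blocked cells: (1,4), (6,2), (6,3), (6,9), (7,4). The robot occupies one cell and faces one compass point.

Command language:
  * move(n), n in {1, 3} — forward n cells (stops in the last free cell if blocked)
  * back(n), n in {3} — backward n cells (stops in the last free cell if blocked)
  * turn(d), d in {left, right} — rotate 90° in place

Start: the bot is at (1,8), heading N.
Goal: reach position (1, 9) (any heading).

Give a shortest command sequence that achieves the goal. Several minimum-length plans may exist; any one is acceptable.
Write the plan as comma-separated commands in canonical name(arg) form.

begin: at (1,8), heading N
t=1 move(3) ⇒ at (1,9), heading N
minimal: 1 command(s), checked below 1.

move(3)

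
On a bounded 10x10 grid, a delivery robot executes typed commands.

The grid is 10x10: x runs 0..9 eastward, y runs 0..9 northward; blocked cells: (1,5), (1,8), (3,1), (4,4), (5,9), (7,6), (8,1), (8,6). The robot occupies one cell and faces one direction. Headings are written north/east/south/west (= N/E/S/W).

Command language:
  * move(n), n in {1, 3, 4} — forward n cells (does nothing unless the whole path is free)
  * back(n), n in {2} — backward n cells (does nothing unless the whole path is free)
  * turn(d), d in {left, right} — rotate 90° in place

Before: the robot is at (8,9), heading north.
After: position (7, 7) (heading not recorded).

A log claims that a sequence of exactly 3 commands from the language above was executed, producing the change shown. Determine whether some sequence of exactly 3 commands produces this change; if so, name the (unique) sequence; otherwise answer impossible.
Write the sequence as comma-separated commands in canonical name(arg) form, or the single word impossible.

key: running move(1) before back(2) would end elsewhere — order is forced
from: at (8,9), heading north
t=1 back(2) ⇒ at (8,7), heading north
t=2 turn(left) ⇒ at (8,7), heading west
t=3 move(1) ⇒ at (7,7), heading west
no other 3-command option fits: unique.

back(2), turn(left), move(1)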